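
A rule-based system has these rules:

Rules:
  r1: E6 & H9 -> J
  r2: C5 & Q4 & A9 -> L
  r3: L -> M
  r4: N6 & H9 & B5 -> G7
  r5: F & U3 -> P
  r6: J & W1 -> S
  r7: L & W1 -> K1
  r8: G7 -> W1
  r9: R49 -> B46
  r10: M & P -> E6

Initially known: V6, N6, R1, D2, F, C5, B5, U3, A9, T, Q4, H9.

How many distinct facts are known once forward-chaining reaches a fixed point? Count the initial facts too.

Round 1 — r2, r4, r5, derive L, G7, P.
Round 2 — r3, r8, derive M, W1.
Round 3 — r7, r10, derive K1, E6.
Round 4 — r1, derive J.
Round 5 — r6, derive S.
Closure: {A9, B5, C5, D2, E6, F, G7, H9, J, K1, L, M, N6, P, Q4, R1, S, T, U3, V6, W1} — 21 facts.

21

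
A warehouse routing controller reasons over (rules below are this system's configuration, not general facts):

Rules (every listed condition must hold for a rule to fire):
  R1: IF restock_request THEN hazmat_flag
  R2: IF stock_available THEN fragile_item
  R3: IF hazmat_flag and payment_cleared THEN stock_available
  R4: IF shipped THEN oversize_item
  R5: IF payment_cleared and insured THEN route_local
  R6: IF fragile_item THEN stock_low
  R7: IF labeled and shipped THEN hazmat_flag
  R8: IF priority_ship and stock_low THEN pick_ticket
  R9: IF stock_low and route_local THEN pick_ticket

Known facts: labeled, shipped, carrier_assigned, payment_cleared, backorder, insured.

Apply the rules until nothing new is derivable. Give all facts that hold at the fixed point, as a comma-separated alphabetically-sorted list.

backorder, carrier_assigned, fragile_item, hazmat_flag, insured, labeled, oversize_item, payment_cleared, pick_ticket, route_local, shipped, stock_available, stock_low

Round 1 fires R4, R5, R7, giving oversize_item, route_local, hazmat_flag.
Round 2 fires R3, giving stock_available.
Round 3 fires R2, giving fragile_item.
Round 4 fires R6, giving stock_low.
Round 5 fires R9, giving pick_ticket.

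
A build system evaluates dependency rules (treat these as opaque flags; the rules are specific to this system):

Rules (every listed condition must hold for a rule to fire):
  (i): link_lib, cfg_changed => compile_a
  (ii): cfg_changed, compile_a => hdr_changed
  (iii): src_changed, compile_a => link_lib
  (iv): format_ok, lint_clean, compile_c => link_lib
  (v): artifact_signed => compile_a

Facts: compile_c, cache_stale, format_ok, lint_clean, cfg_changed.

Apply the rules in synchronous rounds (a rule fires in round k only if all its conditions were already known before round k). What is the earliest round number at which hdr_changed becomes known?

Round 1 — (iv), derive link_lib.
Round 2 — (i), derive compile_a.
Round 3 — (ii), derive hdr_changed.
hdr_changed first appears in round 3.

3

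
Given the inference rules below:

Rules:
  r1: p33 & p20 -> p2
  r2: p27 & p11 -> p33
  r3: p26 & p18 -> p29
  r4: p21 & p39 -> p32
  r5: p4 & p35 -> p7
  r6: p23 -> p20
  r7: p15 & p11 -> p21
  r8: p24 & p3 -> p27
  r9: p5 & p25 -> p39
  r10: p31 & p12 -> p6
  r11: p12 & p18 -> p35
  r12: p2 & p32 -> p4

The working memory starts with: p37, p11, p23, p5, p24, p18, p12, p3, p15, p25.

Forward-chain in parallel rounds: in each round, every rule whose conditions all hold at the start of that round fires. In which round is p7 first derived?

[1] r6 [p23 -> p20]; r7 [p15 & p11 -> p21]; r8 [p24 & p3 -> p27]; r9 [p5 & p25 -> p39]; r11 [p12 & p18 -> p35]. ⇒ new: p20, p21, p27, p39, p35.
[2] r2 [p27 & p11 -> p33]; r4 [p21 & p39 -> p32]. ⇒ new: p33, p32.
[3] r1 [p33 & p20 -> p2]. ⇒ new: p2.
[4] r12 [p2 & p32 -> p4]. ⇒ new: p4.
[5] r5 [p4 & p35 -> p7]. ⇒ new: p7.
p7 first appears in round 5.

5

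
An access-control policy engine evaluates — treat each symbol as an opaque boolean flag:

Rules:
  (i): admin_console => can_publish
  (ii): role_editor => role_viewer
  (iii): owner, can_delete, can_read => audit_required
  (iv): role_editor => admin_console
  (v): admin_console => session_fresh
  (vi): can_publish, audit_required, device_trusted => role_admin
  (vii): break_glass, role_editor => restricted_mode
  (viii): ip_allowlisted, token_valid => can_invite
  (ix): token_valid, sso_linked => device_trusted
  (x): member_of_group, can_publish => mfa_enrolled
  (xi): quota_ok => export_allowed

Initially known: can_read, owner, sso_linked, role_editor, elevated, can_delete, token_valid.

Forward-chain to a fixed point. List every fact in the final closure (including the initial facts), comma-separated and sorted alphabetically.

Round 1 — (ii), (iii), (iv), (ix), derive role_viewer, audit_required, admin_console, device_trusted.
Round 2 — (i), (v), derive can_publish, session_fresh.
Round 3 — (vi), derive role_admin.

admin_console, audit_required, can_delete, can_publish, can_read, device_trusted, elevated, owner, role_admin, role_editor, role_viewer, session_fresh, sso_linked, token_valid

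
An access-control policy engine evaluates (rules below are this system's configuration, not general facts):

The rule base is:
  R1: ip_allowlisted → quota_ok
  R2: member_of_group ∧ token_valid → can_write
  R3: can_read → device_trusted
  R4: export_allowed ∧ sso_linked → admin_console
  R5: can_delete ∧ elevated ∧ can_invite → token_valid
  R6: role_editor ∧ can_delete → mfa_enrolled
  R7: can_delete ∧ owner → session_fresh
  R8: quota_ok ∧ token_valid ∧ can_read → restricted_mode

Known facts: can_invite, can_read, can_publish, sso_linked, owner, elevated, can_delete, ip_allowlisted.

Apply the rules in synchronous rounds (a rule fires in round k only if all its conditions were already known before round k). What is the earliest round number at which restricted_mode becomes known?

Round 1: R1 [ip_allowlisted → quota_ok]; R3 [can_read → device_trusted]; R5 [can_delete ∧ elevated ∧ can_invite → token_valid]; R7 [can_delete ∧ owner → session_fresh]. Adds quota_ok, device_trusted, token_valid, session_fresh.
Round 2: R8 [quota_ok ∧ token_valid ∧ can_read → restricted_mode]. Adds restricted_mode.
restricted_mode first appears in round 2.

2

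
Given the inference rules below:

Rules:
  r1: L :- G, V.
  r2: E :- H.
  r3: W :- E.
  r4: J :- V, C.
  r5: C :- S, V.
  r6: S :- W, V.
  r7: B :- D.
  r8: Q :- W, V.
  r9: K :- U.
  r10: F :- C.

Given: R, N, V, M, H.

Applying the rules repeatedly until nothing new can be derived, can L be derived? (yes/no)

Round 1: r2 [E :- H.]. Adds E.
Round 2: r3 [W :- E.]. Adds W.
Round 3: r6 [S :- W, V.]; r8 [Q :- W, V.]. Adds S, Q.
Round 4: r5 [C :- S, V.]. Adds C.
Round 5: r4 [J :- V, C.]; r10 [F :- C.]. Adds J, F.
Fixed point reached. L is concluded only by r1; r1 needs G (never derived).

no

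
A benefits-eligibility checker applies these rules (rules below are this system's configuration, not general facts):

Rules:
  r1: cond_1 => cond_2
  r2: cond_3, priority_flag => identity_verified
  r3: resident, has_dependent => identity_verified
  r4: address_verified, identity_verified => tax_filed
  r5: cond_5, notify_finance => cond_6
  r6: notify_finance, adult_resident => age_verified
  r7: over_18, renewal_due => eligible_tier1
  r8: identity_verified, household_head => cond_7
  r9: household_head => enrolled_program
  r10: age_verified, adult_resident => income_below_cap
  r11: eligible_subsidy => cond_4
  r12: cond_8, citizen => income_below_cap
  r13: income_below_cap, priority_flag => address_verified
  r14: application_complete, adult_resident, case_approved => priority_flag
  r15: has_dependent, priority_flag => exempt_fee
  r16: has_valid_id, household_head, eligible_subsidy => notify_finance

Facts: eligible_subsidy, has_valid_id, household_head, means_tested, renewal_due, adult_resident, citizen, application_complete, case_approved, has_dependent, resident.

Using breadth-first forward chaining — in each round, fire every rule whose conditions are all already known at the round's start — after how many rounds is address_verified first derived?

4

Round 1 fires r3, r9, r11, r14, r16, giving identity_verified, enrolled_program, cond_4, priority_flag, notify_finance.
Round 2 fires r6, r8, r15, giving age_verified, cond_7, exempt_fee.
Round 3 fires r10, giving income_below_cap.
Round 4 fires r13, giving address_verified.
address_verified first appears in round 4.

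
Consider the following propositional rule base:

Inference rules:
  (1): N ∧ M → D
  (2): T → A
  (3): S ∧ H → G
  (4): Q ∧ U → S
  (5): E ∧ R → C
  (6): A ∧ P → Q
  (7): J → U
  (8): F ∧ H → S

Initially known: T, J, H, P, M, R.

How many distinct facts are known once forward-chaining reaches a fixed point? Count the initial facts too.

11

Round 1: (2) [T → A]; (7) [J → U]. New: A, U.
Round 2: (6) [A ∧ P → Q]. New: Q.
Round 3: (4) [Q ∧ U → S]. New: S.
Round 4: (3) [S ∧ H → G]. New: G.
Closure: {A, G, H, J, M, P, Q, R, S, T, U} — 11 facts.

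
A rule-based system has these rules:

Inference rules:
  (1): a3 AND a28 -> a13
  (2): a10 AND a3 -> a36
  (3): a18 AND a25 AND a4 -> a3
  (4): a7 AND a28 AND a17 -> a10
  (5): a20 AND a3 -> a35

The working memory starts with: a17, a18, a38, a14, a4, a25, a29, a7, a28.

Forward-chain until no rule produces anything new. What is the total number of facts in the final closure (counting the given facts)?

Round 1 fires (3), (4), giving a3, a10.
Round 2 fires (1), (2), giving a13, a36.
Closure: {a10, a13, a14, a17, a18, a25, a28, a29, a3, a36, a38, a4, a7} — 13 facts.

13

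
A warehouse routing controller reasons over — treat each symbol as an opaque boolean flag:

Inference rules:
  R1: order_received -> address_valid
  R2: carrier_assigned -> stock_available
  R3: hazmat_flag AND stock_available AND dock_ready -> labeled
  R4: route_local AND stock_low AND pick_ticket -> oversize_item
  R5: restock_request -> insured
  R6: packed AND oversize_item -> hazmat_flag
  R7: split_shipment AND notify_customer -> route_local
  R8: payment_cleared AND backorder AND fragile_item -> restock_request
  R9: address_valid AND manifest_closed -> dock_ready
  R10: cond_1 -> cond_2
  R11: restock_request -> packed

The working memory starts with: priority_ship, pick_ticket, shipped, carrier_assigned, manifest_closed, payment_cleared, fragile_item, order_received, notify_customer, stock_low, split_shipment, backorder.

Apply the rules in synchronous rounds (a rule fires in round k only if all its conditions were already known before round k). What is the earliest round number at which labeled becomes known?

Round 1 fires R1, R2, R7, R8, giving address_valid, stock_available, route_local, restock_request.
Round 2 fires R4, R5, R9, R11, giving oversize_item, insured, dock_ready, packed.
Round 3 fires R6, giving hazmat_flag.
Round 4 fires R3, giving labeled.
labeled first appears in round 4.

4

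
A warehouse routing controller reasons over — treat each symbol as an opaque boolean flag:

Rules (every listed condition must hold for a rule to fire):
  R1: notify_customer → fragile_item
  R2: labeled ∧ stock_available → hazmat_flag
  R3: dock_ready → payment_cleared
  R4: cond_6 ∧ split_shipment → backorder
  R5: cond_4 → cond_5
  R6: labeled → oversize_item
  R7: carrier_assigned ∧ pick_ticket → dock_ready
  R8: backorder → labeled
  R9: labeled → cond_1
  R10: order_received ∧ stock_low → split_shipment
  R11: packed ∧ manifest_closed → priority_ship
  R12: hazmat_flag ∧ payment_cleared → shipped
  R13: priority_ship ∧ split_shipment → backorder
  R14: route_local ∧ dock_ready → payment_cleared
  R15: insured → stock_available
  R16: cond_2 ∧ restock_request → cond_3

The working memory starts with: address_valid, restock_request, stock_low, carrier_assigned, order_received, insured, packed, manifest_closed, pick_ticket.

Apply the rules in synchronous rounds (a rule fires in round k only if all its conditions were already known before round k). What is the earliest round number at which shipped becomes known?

Round 1 fires R7, R10, R11, R15, giving dock_ready, split_shipment, priority_ship, stock_available.
Round 2 fires R3, R13, giving payment_cleared, backorder.
Round 3 fires R8, giving labeled.
Round 4 fires R2, R6, R9, giving hazmat_flag, oversize_item, cond_1.
Round 5 fires R12, giving shipped.
shipped first appears in round 5.

5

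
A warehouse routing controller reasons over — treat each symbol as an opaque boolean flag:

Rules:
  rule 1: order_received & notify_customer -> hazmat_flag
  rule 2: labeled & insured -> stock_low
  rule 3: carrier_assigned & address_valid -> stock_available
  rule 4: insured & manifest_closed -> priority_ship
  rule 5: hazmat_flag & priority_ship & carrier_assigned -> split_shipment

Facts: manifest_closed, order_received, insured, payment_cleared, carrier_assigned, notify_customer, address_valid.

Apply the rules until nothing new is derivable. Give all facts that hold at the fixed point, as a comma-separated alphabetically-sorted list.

[1] rule 1 [order_received & notify_customer -> hazmat_flag]; rule 3 [carrier_assigned & address_valid -> stock_available]; rule 4 [insured & manifest_closed -> priority_ship]. ⇒ new: hazmat_flag, stock_available, priority_ship.
[2] rule 5 [hazmat_flag & priority_ship & carrier_assigned -> split_shipment]. ⇒ new: split_shipment.

address_valid, carrier_assigned, hazmat_flag, insured, manifest_closed, notify_customer, order_received, payment_cleared, priority_ship, split_shipment, stock_available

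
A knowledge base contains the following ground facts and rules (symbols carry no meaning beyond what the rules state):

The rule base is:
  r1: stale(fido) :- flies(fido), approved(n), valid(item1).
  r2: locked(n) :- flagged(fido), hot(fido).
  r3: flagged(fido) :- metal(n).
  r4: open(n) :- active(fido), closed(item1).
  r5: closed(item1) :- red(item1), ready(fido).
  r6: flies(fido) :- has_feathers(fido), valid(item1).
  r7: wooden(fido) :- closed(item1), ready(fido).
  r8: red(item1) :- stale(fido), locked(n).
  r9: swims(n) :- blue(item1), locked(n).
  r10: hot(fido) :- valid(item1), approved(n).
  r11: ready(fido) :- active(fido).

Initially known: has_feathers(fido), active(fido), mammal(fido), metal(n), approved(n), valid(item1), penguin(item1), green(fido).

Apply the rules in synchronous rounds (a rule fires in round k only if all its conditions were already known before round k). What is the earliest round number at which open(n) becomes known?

5

Round 1 fires r3, r6, r10, r11, giving flagged(fido), flies(fido), hot(fido), ready(fido).
Round 2 fires r1, r2, giving stale(fido), locked(n).
Round 3 fires r8, giving red(item1).
Round 4 fires r5, giving closed(item1).
Round 5 fires r4, r7, giving open(n), wooden(fido).
open(n) first appears in round 5.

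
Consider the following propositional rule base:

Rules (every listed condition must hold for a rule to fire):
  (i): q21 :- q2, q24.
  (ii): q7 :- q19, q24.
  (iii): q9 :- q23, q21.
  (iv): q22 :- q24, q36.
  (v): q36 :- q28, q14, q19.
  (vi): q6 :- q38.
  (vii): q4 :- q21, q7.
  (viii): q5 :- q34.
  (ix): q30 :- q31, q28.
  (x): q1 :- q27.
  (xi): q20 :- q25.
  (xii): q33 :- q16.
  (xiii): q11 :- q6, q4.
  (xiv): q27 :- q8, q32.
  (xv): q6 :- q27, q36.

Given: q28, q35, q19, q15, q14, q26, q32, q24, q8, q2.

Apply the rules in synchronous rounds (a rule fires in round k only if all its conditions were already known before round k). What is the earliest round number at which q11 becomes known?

Round 1 — (i), (ii), (v), (xiv), derive q21, q7, q36, q27.
Round 2 — (iv), (vii), (x), (xv), derive q22, q4, q1, q6.
Round 3 — (xiii), derive q11.
q11 first appears in round 3.

3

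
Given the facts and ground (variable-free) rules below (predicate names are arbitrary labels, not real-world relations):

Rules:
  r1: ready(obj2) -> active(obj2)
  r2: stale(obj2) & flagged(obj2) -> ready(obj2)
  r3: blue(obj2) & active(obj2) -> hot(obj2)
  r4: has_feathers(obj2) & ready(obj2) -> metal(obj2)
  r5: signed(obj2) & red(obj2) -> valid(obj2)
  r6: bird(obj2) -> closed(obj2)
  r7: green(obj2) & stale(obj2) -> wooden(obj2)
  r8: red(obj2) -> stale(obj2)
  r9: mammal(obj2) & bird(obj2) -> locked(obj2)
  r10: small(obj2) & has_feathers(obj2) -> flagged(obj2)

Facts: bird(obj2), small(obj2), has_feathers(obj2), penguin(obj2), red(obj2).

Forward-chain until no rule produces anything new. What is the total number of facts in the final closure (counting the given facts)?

Round 1 fires r6, r8, r10, giving closed(obj2), stale(obj2), flagged(obj2).
Round 2 fires r2, giving ready(obj2).
Round 3 fires r1, r4, giving active(obj2), metal(obj2).
Closure: {active(obj2), bird(obj2), closed(obj2), flagged(obj2), has_feathers(obj2), metal(obj2), penguin(obj2), ready(obj2), red(obj2), small(obj2), stale(obj2)} — 11 facts.

11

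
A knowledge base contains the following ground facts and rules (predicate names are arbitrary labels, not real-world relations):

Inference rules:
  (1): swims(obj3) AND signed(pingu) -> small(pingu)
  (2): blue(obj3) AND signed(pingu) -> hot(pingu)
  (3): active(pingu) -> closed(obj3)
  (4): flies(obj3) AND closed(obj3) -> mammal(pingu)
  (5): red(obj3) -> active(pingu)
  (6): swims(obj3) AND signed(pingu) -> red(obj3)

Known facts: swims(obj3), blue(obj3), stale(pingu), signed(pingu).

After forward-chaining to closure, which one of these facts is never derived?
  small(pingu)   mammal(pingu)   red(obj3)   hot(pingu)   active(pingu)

Round 1 — (1), (2), (6), derive small(pingu), hot(pingu), red(obj3).
Round 2 — (5), derive active(pingu).
Round 3 — (3), derive closed(obj3).
Derived: active(pingu) (round 2), small(pingu) (round 1), hot(pingu) (round 1), red(obj3) (round 1). mammal(pingu) never appears in any round.

mammal(pingu)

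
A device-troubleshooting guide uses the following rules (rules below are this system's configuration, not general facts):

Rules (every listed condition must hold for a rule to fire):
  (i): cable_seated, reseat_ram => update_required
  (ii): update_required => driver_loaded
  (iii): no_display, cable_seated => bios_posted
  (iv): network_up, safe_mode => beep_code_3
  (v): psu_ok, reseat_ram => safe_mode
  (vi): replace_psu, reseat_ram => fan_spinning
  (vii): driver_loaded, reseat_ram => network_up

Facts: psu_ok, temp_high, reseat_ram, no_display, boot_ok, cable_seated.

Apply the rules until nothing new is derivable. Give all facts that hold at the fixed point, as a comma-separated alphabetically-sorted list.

beep_code_3, bios_posted, boot_ok, cable_seated, driver_loaded, network_up, no_display, psu_ok, reseat_ram, safe_mode, temp_high, update_required

Round 1 fires (i), (iii), (v), giving update_required, bios_posted, safe_mode.
Round 2 fires (ii), giving driver_loaded.
Round 3 fires (vii), giving network_up.
Round 4 fires (iv), giving beep_code_3.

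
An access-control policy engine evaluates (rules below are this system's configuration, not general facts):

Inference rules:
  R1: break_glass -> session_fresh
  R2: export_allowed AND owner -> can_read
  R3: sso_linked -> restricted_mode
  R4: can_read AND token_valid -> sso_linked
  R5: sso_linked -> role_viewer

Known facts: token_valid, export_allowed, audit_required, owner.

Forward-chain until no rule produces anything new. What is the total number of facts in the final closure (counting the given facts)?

Round 1 — R2, derive can_read.
Round 2 — R4, derive sso_linked.
Round 3 — R3, R5, derive restricted_mode, role_viewer.
Closure: {audit_required, can_read, export_allowed, owner, restricted_mode, role_viewer, sso_linked, token_valid} — 8 facts.

8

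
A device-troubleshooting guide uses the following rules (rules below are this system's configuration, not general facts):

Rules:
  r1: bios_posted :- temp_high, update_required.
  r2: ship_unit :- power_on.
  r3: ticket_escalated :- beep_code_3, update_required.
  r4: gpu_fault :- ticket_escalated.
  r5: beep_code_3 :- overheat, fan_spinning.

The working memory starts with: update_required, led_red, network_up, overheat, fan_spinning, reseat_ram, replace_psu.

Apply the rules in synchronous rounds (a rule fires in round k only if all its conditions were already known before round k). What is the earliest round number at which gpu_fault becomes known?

[1] r5 [beep_code_3 :- overheat, fan_spinning.]. ⇒ new: beep_code_3.
[2] r3 [ticket_escalated :- beep_code_3, update_required.]. ⇒ new: ticket_escalated.
[3] r4 [gpu_fault :- ticket_escalated.]. ⇒ new: gpu_fault.
gpu_fault first appears in round 3.

3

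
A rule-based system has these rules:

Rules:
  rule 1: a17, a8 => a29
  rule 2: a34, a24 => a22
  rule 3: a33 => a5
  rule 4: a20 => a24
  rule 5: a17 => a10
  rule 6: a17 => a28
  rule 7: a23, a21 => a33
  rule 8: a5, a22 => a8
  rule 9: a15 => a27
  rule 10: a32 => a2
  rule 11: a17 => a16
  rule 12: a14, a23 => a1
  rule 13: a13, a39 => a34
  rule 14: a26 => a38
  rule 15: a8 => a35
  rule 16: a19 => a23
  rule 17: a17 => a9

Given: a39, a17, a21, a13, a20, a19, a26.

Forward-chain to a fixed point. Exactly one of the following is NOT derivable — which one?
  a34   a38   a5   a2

Round 1 fires rule 4, rule 5, rule 6, rule 11, rule 13, rule 14, rule 16, rule 17, giving a24, a10, a28, a16, a34, a38, a23, a9.
Round 2 fires rule 2, rule 7, giving a22, a33.
Round 3 fires rule 3, giving a5.
Round 4 fires rule 8, giving a8.
Round 5 fires rule 1, rule 15, giving a29, a35.
Derived: a34 (round 1), a38 (round 1), a5 (round 3). a2 never appears in any round.

a2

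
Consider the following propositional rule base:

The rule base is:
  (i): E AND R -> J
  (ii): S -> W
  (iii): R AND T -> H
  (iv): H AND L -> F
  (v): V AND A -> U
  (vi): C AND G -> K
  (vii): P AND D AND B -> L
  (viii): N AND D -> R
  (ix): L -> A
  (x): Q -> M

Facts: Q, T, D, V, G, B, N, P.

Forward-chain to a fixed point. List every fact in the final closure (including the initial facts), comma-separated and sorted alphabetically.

A, B, D, F, G, H, L, M, N, P, Q, R, T, U, V

Round 1: (vii) [P AND D AND B -> L]; (viii) [N AND D -> R]; (x) [Q -> M]. New: L, R, M.
Round 2: (iii) [R AND T -> H]; (ix) [L -> A]. New: H, A.
Round 3: (iv) [H AND L -> F]; (v) [V AND A -> U]. New: F, U.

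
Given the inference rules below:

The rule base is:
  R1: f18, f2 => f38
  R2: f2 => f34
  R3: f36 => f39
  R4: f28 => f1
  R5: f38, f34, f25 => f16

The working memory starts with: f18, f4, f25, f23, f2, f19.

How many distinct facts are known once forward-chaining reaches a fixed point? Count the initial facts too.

[1] R1 [f18, f2 => f38]; R2 [f2 => f34]. ⇒ new: f38, f34.
[2] R5 [f38, f34, f25 => f16]. ⇒ new: f16.
Closure: {f16, f18, f19, f2, f23, f25, f34, f38, f4} — 9 facts.

9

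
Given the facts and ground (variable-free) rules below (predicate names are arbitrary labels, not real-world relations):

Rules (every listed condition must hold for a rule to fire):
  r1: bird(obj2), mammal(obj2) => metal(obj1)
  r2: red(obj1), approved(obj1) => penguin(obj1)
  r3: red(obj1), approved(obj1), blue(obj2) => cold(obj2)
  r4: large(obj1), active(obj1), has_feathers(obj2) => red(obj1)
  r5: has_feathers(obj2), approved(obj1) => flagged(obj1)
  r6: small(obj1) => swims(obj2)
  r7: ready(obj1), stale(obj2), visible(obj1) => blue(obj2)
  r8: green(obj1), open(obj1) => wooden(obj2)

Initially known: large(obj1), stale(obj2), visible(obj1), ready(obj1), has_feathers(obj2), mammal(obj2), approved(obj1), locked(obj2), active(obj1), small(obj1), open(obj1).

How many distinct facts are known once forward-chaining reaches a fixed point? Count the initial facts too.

17

Round 1: r4 [large(obj1), active(obj1), has_feathers(obj2) => red(obj1)]; r5 [has_feathers(obj2), approved(obj1) => flagged(obj1)]; r6 [small(obj1) => swims(obj2)]; r7 [ready(obj1), stale(obj2), visible(obj1) => blue(obj2)]. Adds red(obj1), flagged(obj1), swims(obj2), blue(obj2).
Round 2: r2 [red(obj1), approved(obj1) => penguin(obj1)]; r3 [red(obj1), approved(obj1), blue(obj2) => cold(obj2)]. Adds penguin(obj1), cold(obj2).
Closure: {active(obj1), approved(obj1), blue(obj2), cold(obj2), flagged(obj1), has_feathers(obj2), large(obj1), locked(obj2), mammal(obj2), open(obj1), penguin(obj1), ready(obj1), red(obj1), small(obj1), stale(obj2), swims(obj2), visible(obj1)} — 17 facts.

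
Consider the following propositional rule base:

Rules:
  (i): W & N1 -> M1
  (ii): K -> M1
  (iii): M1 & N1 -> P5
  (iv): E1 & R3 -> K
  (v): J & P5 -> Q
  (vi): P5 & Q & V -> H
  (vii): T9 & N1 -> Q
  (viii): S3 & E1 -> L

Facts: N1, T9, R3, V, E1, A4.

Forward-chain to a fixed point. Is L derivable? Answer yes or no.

no

[1] (iv) [E1 & R3 -> K]; (vii) [T9 & N1 -> Q]. ⇒ new: K, Q.
[2] (ii) [K -> M1]. ⇒ new: M1.
[3] (iii) [M1 & N1 -> P5]. ⇒ new: P5.
[4] (vi) [P5 & Q & V -> H]. ⇒ new: H.
Fixed point reached. L is concluded only by (viii); (viii) needs S3 (never derived).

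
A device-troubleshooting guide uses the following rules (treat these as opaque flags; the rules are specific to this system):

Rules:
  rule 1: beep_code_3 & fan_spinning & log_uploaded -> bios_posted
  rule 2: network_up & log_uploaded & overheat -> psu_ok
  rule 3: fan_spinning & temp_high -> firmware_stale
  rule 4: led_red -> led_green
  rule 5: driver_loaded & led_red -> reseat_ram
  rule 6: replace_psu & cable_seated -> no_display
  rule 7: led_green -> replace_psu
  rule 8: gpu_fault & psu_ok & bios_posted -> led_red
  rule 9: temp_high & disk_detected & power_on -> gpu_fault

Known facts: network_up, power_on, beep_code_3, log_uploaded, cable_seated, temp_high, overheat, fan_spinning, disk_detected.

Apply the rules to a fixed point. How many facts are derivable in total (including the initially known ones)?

Round 1: rule 1 [beep_code_3 & fan_spinning & log_uploaded -> bios_posted]; rule 2 [network_up & log_uploaded & overheat -> psu_ok]; rule 3 [fan_spinning & temp_high -> firmware_stale]; rule 9 [temp_high & disk_detected & power_on -> gpu_fault]. New: bios_posted, psu_ok, firmware_stale, gpu_fault.
Round 2: rule 8 [gpu_fault & psu_ok & bios_posted -> led_red]. New: led_red.
Round 3: rule 4 [led_red -> led_green]. New: led_green.
Round 4: rule 7 [led_green -> replace_psu]. New: replace_psu.
Round 5: rule 6 [replace_psu & cable_seated -> no_display]. New: no_display.
Closure: {beep_code_3, bios_posted, cable_seated, disk_detected, fan_spinning, firmware_stale, gpu_fault, led_green, led_red, log_uploaded, network_up, no_display, overheat, power_on, psu_ok, replace_psu, temp_high} — 17 facts.

17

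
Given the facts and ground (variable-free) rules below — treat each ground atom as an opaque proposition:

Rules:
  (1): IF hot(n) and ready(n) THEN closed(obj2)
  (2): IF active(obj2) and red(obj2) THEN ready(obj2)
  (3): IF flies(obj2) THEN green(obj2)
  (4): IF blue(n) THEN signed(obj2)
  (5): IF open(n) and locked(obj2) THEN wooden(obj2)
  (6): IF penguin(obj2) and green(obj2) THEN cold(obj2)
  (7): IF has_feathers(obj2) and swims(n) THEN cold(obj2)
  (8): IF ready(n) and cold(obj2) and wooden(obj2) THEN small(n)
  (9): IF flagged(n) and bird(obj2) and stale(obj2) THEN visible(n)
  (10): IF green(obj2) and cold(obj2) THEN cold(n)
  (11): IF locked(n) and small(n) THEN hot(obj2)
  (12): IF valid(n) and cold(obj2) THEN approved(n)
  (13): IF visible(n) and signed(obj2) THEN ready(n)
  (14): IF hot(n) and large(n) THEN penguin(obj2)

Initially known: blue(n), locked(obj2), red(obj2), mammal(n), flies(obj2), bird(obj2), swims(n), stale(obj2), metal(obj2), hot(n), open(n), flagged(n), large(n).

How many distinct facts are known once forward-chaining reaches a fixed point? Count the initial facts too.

Round 1 — (3), (4), (5), (9), (14), derive green(obj2), signed(obj2), wooden(obj2), visible(n), penguin(obj2).
Round 2 — (6), (13), derive cold(obj2), ready(n).
Round 3 — (1), (8), (10), derive closed(obj2), small(n), cold(n).
Closure: {bird(obj2), blue(n), closed(obj2), cold(n), cold(obj2), flagged(n), flies(obj2), green(obj2), hot(n), large(n), locked(obj2), mammal(n), metal(obj2), open(n), penguin(obj2), ready(n), red(obj2), signed(obj2), small(n), stale(obj2), swims(n), visible(n), wooden(obj2)} — 23 facts.

23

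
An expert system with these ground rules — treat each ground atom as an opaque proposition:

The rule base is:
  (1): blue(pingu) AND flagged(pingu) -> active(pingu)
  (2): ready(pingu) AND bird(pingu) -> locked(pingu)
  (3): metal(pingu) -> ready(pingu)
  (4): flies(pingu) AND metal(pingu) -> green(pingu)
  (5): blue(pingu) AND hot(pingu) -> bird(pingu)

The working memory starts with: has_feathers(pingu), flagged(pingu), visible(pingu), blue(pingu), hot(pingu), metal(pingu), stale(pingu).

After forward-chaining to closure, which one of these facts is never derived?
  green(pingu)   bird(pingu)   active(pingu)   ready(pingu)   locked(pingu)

Round 1: (1) [blue(pingu) AND flagged(pingu) -> active(pingu)]; (3) [metal(pingu) -> ready(pingu)]; (5) [blue(pingu) AND hot(pingu) -> bird(pingu)]. New: active(pingu), ready(pingu), bird(pingu).
Round 2: (2) [ready(pingu) AND bird(pingu) -> locked(pingu)]. New: locked(pingu).
Derived: ready(pingu) (round 1), bird(pingu) (round 1), locked(pingu) (round 2), active(pingu) (round 1). green(pingu) never appears in any round.

green(pingu)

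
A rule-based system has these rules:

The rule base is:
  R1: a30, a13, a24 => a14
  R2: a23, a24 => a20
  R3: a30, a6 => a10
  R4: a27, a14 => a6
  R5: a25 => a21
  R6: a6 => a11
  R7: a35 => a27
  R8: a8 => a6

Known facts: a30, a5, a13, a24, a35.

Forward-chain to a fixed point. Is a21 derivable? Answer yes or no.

no

Round 1 — R1, R7, derive a14, a27.
Round 2 — R4, derive a6.
Round 3 — R3, R6, derive a10, a11.
Fixed point reached. a21 is concluded only by R5; R5 needs a25 (never derived).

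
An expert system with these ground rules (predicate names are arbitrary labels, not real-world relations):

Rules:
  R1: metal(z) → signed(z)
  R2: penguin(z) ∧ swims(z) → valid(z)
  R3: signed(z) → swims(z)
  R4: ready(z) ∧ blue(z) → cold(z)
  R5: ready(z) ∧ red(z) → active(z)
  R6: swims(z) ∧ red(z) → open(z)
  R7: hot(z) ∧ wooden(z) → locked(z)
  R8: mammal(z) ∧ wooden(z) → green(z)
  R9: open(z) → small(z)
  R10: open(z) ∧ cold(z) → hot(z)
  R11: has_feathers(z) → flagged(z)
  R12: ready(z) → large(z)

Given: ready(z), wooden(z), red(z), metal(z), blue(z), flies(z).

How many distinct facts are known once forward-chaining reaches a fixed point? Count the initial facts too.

Round 1: R1 [metal(z) → signed(z)]; R4 [ready(z) ∧ blue(z) → cold(z)]; R5 [ready(z) ∧ red(z) → active(z)]; R12 [ready(z) → large(z)]. New: signed(z), cold(z), active(z), large(z).
Round 2: R3 [signed(z) → swims(z)]. New: swims(z).
Round 3: R6 [swims(z) ∧ red(z) → open(z)]. New: open(z).
Round 4: R9 [open(z) → small(z)]; R10 [open(z) ∧ cold(z) → hot(z)]. New: small(z), hot(z).
Round 5: R7 [hot(z) ∧ wooden(z) → locked(z)]. New: locked(z).
Closure: {active(z), blue(z), cold(z), flies(z), hot(z), large(z), locked(z), metal(z), open(z), ready(z), red(z), signed(z), small(z), swims(z), wooden(z)} — 15 facts.

15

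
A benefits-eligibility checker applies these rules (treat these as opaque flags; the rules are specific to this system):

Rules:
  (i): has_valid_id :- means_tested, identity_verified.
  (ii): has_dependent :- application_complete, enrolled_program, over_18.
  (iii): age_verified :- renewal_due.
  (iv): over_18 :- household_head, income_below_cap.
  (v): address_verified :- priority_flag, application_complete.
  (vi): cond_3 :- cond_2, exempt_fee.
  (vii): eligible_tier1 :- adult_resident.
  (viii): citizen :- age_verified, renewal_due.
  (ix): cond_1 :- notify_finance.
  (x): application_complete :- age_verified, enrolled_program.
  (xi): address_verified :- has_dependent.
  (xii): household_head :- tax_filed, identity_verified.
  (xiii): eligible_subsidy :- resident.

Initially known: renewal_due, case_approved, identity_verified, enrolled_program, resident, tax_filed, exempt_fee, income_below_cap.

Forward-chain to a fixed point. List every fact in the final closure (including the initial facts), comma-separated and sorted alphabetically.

Round 1: (iii) [age_verified :- renewal_due.]; (xii) [household_head :- tax_filed, identity_verified.]; (xiii) [eligible_subsidy :- resident.]. New: age_verified, household_head, eligible_subsidy.
Round 2: (iv) [over_18 :- household_head, income_below_cap.]; (viii) [citizen :- age_verified, renewal_due.]; (x) [application_complete :- age_verified, enrolled_program.]. New: over_18, citizen, application_complete.
Round 3: (ii) [has_dependent :- application_complete, enrolled_program, over_18.]. New: has_dependent.
Round 4: (xi) [address_verified :- has_dependent.]. New: address_verified.

address_verified, age_verified, application_complete, case_approved, citizen, eligible_subsidy, enrolled_program, exempt_fee, has_dependent, household_head, identity_verified, income_below_cap, over_18, renewal_due, resident, tax_filed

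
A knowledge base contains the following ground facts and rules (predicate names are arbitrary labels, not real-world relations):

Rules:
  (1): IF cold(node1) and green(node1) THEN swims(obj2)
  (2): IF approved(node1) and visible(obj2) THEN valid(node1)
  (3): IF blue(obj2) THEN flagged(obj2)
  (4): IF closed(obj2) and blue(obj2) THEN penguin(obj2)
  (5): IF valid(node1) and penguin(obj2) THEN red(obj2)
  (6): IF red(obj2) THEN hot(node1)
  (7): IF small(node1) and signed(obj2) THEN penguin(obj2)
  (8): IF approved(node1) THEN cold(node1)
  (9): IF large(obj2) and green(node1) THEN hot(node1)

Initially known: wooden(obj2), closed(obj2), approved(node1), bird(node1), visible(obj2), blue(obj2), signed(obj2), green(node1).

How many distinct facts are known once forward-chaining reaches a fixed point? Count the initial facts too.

Round 1 — (2), (3), (4), (8), derive valid(node1), flagged(obj2), penguin(obj2), cold(node1).
Round 2 — (1), (5), derive swims(obj2), red(obj2).
Round 3 — (6), derive hot(node1).
Closure: {approved(node1), bird(node1), blue(obj2), closed(obj2), cold(node1), flagged(obj2), green(node1), hot(node1), penguin(obj2), red(obj2), signed(obj2), swims(obj2), valid(node1), visible(obj2), wooden(obj2)} — 15 facts.

15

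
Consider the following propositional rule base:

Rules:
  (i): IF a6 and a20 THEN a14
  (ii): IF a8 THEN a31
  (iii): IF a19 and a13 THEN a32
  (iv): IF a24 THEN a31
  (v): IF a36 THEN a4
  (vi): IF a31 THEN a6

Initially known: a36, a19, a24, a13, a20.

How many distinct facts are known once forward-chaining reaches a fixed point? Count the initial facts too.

Round 1: (iii) [IF a19 and a13 THEN a32]; (iv) [IF a24 THEN a31]; (v) [IF a36 THEN a4]. New: a32, a31, a4.
Round 2: (vi) [IF a31 THEN a6]. New: a6.
Round 3: (i) [IF a6 and a20 THEN a14]. New: a14.
Closure: {a13, a14, a19, a20, a24, a31, a32, a36, a4, a6} — 10 facts.

10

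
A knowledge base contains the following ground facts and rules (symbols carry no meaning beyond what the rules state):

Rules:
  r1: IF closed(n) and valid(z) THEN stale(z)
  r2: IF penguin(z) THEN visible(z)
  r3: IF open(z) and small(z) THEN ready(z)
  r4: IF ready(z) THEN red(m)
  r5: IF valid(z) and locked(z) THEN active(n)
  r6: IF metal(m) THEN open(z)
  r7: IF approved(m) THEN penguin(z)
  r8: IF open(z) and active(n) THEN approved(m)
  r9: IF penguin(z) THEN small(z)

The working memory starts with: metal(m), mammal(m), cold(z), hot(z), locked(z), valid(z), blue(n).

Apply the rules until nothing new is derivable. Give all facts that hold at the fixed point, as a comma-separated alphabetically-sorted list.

[1] r5 [IF valid(z) and locked(z) THEN active(n)]; r6 [IF metal(m) THEN open(z)]. ⇒ new: active(n), open(z).
[2] r8 [IF open(z) and active(n) THEN approved(m)]. ⇒ new: approved(m).
[3] r7 [IF approved(m) THEN penguin(z)]. ⇒ new: penguin(z).
[4] r2 [IF penguin(z) THEN visible(z)]; r9 [IF penguin(z) THEN small(z)]. ⇒ new: visible(z), small(z).
[5] r3 [IF open(z) and small(z) THEN ready(z)]. ⇒ new: ready(z).
[6] r4 [IF ready(z) THEN red(m)]. ⇒ new: red(m).

active(n), approved(m), blue(n), cold(z), hot(z), locked(z), mammal(m), metal(m), open(z), penguin(z), ready(z), red(m), small(z), valid(z), visible(z)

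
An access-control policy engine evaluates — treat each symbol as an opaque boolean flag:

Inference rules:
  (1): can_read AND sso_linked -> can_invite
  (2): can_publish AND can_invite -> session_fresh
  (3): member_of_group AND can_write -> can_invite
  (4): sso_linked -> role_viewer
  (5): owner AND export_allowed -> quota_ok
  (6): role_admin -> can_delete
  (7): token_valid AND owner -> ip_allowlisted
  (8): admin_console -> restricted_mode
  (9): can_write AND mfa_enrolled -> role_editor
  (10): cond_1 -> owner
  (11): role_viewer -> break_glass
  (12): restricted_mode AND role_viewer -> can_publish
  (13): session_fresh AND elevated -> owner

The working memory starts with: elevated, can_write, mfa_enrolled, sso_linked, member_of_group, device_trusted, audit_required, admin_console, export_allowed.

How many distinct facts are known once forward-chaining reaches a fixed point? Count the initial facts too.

18

Round 1: (3) [member_of_group AND can_write -> can_invite]; (4) [sso_linked -> role_viewer]; (8) [admin_console -> restricted_mode]; (9) [can_write AND mfa_enrolled -> role_editor]. New: can_invite, role_viewer, restricted_mode, role_editor.
Round 2: (11) [role_viewer -> break_glass]; (12) [restricted_mode AND role_viewer -> can_publish]. New: break_glass, can_publish.
Round 3: (2) [can_publish AND can_invite -> session_fresh]. New: session_fresh.
Round 4: (13) [session_fresh AND elevated -> owner]. New: owner.
Round 5: (5) [owner AND export_allowed -> quota_ok]. New: quota_ok.
Closure: {admin_console, audit_required, break_glass, can_invite, can_publish, can_write, device_trusted, elevated, export_allowed, member_of_group, mfa_enrolled, owner, quota_ok, restricted_mode, role_editor, role_viewer, session_fresh, sso_linked} — 18 facts.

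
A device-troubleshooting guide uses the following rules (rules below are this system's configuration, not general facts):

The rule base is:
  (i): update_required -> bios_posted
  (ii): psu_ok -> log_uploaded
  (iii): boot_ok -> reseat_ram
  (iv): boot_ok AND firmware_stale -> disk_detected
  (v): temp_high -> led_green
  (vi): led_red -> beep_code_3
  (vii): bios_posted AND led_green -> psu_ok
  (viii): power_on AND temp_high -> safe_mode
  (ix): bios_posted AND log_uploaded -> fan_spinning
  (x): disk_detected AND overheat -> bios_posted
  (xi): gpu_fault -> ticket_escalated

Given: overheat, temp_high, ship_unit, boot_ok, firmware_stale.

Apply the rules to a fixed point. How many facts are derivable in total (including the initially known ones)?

12

[1] (iii) [boot_ok -> reseat_ram]; (iv) [boot_ok AND firmware_stale -> disk_detected]; (v) [temp_high -> led_green]. ⇒ new: reseat_ram, disk_detected, led_green.
[2] (x) [disk_detected AND overheat -> bios_posted]. ⇒ new: bios_posted.
[3] (vii) [bios_posted AND led_green -> psu_ok]. ⇒ new: psu_ok.
[4] (ii) [psu_ok -> log_uploaded]. ⇒ new: log_uploaded.
[5] (ix) [bios_posted AND log_uploaded -> fan_spinning]. ⇒ new: fan_spinning.
Closure: {bios_posted, boot_ok, disk_detected, fan_spinning, firmware_stale, led_green, log_uploaded, overheat, psu_ok, reseat_ram, ship_unit, temp_high} — 12 facts.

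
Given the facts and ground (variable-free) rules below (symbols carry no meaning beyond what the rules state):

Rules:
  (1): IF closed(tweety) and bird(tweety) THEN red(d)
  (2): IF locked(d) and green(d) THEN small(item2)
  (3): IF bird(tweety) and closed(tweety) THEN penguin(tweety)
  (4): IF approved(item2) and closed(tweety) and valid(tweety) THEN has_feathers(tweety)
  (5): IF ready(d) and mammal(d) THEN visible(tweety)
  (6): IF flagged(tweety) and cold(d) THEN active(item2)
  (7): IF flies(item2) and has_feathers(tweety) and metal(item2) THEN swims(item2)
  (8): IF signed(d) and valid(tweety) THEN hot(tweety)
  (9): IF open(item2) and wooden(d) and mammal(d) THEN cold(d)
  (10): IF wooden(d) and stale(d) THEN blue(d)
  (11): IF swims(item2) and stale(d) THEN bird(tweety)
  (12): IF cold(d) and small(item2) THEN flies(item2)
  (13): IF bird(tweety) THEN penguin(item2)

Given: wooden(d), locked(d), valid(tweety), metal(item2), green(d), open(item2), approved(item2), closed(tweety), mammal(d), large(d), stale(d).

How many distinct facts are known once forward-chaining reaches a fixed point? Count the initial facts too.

21

Round 1 — (2), (4), (9), (10), derive small(item2), has_feathers(tweety), cold(d), blue(d).
Round 2 — (12), derive flies(item2).
Round 3 — (7), derive swims(item2).
Round 4 — (11), derive bird(tweety).
Round 5 — (1), (3), (13), derive red(d), penguin(tweety), penguin(item2).
Closure: {approved(item2), bird(tweety), blue(d), closed(tweety), cold(d), flies(item2), green(d), has_feathers(tweety), large(d), locked(d), mammal(d), metal(item2), open(item2), penguin(item2), penguin(tweety), red(d), small(item2), stale(d), swims(item2), valid(tweety), wooden(d)} — 21 facts.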